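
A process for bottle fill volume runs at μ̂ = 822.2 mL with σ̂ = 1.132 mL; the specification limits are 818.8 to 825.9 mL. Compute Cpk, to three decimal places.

1.001

Cpu = (USL − μ̂) / (3σ̂) = (825.9 − 822.2) / (3 × 1.132) = 1.0895; Cpl = (μ̂ − LSL) / (3σ̂) = (822.2 − 818.8) / (3 × 1.132) = 1.0012; Cpk = min(Cpu, Cpl) = 1.0012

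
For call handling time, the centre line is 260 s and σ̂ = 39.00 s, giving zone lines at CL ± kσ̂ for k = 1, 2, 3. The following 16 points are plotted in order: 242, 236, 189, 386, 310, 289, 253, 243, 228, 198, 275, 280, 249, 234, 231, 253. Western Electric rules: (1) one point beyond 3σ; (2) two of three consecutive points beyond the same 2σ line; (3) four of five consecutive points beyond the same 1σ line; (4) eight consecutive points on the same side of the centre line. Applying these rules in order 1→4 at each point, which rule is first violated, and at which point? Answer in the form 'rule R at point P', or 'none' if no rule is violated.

rule 1 at point 4

Zone of each point (C = within 1σ̂, B = 1σ̂–2σ̂, A = 2σ̂–3σ̂, * = beyond 3σ̂; sign = side of CL): 1:-C, 2:-C, 3:-B, 4:+*, 5:+B, 6:+C, 7:-C, 8:-C, 9:-C, 10:-B, 11:+C, 12:+C, 13:-C, 14:-C, 15:-C, 16:-C
Rule 1 (one point beyond the 3σ limits) is satisfied at point 4.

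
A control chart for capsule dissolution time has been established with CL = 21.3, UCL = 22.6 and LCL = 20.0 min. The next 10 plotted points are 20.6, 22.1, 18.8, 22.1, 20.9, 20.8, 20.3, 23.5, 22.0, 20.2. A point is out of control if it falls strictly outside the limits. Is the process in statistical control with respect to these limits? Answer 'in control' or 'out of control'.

Compare each point to [20.0, 22.6]: sample 3 = 18.8 < LCL; sample 8 = 23.5 > UCL.

out of control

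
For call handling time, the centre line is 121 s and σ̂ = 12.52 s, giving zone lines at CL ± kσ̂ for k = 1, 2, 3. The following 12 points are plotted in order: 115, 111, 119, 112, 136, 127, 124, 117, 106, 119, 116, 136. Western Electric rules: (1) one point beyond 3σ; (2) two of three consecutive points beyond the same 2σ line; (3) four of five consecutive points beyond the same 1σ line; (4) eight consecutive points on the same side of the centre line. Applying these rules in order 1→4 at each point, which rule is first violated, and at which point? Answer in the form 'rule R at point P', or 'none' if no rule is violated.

Zone of each point (C = within 1σ̂, B = 1σ̂–2σ̂, A = 2σ̂–3σ̂, * = beyond 3σ̂; sign = side of CL): 1:-C, 2:-C, 3:-C, 4:-C, 5:+B, 6:+C, 7:+C, 8:-C, 9:-B, 10:-C, 11:-C, 12:+B
No rule fires across all 12 points.

none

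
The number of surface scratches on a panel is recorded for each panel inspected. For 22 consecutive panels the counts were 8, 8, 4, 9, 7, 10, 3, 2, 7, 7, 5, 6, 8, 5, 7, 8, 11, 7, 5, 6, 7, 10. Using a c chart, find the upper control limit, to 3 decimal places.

c̄ = (8 + 8 + 4 + 9 + 7 + 10 + 3 + 2 + 7 + 7 + 5 + 6 + 8 + 5 + 7 + 8 + 11 + 7 + 5 + 6 + 7 + 10) / 22 = 150 / 22 = 6.8182
UCL = c̄ + 3√c̄ = 6.8182 + 3 × √6.8182 = 6.8182 + 3 × 2.6112 = 14.6517

14.652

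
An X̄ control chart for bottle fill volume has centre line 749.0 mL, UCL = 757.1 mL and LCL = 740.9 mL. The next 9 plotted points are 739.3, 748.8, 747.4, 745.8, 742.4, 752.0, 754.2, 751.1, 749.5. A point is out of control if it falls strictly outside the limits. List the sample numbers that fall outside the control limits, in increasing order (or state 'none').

Compare each point to [740.9, 757.1]: sample 1 = 739.3 < LCL.

1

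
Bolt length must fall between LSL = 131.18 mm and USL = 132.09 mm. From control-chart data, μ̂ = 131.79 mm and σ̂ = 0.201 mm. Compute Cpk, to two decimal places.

Cpu = (USL − μ̂) / (3σ̂) = (132.09 − 131.79) / (3 × 0.201) = 0.4975; Cpl = (μ̂ − LSL) / (3σ̂) = (131.79 − 131.18) / (3 × 0.201) = 1.0116; Cpk = min(Cpu, Cpl) = 0.4975

0.50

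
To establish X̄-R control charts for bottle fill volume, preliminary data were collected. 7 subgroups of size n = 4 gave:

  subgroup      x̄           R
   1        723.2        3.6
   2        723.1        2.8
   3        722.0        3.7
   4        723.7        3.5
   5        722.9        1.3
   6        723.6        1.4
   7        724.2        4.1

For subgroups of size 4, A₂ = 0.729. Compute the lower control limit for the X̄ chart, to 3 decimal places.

721.118

X̄̄ = (723.2 + 723.1 + 722.0 + 723.7 + 722.9 + 723.6 + 724.2) / 7 = 5062.7000 / 7 = 723.2429
R̄ = (3.6 + 2.8 + 3.7 + 3.5 + 1.3 + 1.4 + 4.1) / 7 = 20.4000 / 7 = 2.9143
LCL = X̄̄ − A₂·R̄ = 723.2429 − 0.729 × 2.9143 = 721.1183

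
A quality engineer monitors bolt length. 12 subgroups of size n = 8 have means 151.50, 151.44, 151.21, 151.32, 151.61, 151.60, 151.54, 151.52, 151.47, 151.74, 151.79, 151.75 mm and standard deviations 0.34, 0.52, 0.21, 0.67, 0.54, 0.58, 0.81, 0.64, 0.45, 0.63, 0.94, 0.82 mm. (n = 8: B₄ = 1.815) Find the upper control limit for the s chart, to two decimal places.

s̄ = (0.34 + 0.52 + 0.21 + 0.67 + 0.54 + 0.58 + 0.81 + 0.64 + 0.45 + 0.63 + 0.94 + 0.82) / 12 = 0.5958
UCL_s = B₄·s̄ = 1.815 × 0.5958 = 1.0814

1.08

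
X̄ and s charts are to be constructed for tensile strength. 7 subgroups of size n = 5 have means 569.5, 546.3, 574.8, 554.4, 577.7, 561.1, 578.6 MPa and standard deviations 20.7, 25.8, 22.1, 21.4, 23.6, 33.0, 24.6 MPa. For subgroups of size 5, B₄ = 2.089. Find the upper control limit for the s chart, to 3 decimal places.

51.091

s̄ = (20.7 + 25.8 + 22.1 + 21.4 + 23.6 + 33.0 + 24.6) / 7 = 24.4571
UCL_s = B₄·s̄ = 2.089 × 24.4571 = 51.0910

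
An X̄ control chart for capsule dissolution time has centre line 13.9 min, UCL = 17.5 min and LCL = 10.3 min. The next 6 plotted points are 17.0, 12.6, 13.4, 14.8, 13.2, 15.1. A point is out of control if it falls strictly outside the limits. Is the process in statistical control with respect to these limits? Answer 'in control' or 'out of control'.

in control

All 6 points lie within [10.3, 17.5].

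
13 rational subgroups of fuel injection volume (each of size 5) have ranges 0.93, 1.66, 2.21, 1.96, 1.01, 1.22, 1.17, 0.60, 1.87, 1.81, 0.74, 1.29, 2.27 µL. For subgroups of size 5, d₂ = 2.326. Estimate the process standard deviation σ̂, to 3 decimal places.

R̄ = (0.93 + 1.66 + 2.21 + 1.96 + 1.01 + 1.22 + 1.17 + 0.60 + 1.87 + 1.81 + 0.74 + 1.29 + 2.27) / 13 = 1.4415
σ̂ = R̄ / d₂ = 1.4415 / 2.326 = 0.6197

0.620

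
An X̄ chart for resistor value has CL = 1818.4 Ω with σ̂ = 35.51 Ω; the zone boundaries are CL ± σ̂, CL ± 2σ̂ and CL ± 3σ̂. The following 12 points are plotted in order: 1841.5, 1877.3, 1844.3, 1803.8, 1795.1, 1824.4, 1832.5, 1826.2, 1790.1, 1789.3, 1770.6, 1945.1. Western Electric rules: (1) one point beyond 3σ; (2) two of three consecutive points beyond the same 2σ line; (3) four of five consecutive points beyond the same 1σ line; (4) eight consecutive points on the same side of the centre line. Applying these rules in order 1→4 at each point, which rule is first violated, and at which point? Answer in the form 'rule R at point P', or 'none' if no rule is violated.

rule 1 at point 12

Zone of each point (C = within 1σ̂, B = 1σ̂–2σ̂, A = 2σ̂–3σ̂, * = beyond 3σ̂; sign = side of CL): 1:+C, 2:+B, 3:+C, 4:-C, 5:-C, 6:+C, 7:+C, 8:+C, 9:-C, 10:-C, 11:-B, 12:+*
Rule 1 (one point beyond the 3σ limits) is satisfied at point 12.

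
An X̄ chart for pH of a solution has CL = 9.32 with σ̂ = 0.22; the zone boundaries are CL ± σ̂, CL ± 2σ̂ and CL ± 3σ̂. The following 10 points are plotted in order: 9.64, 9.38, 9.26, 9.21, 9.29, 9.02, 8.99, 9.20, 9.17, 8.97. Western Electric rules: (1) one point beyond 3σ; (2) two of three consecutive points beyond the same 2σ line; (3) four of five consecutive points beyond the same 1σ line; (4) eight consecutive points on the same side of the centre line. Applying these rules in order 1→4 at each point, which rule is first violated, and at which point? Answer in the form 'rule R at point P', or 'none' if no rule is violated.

Zone of each point (C = within 1σ̂, B = 1σ̂–2σ̂, A = 2σ̂–3σ̂, * = beyond 3σ̂; sign = side of CL): 1:+B, 2:+C, 3:-C, 4:-C, 5:-C, 6:-B, 7:-B, 8:-C, 9:-C, 10:-B
Rule 4 (eight consecutive points on the same side of the centre line) is satisfied at point 10.

rule 4 at point 10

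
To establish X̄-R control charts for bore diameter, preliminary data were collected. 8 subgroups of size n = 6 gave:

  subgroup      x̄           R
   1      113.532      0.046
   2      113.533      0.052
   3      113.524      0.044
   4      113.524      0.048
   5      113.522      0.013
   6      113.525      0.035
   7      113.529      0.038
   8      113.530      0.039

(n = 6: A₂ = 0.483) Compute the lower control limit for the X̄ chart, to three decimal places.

113.508

X̄̄ = (113.532 + 113.533 + 113.524 + 113.524 + 113.522 + 113.525 + 113.529 + 113.530) / 8 = 908.2190 / 8 = 113.5274
R̄ = (0.046 + 0.052 + 0.044 + 0.048 + 0.013 + 0.035 + 0.038 + 0.039) / 8 = 0.3150 / 8 = 0.0394
LCL = X̄̄ − A₂·R̄ = 113.5274 − 0.483 × 0.0394 = 113.5084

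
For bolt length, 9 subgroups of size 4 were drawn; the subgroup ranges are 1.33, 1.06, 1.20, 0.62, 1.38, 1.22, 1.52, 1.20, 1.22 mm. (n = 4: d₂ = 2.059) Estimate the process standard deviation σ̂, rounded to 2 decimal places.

R̄ = (1.33 + 1.06 + 1.20 + 0.62 + 1.38 + 1.22 + 1.52 + 1.20 + 1.22) / 9 = 1.1944
σ̂ = R̄ / d₂ = 1.1944 / 2.059 = 0.5801

0.58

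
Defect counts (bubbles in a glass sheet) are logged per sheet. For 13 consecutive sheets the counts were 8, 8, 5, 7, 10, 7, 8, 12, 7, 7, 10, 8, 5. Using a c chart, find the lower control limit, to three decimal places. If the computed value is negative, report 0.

c̄ = (8 + 8 + 5 + 7 + 10 + 7 + 8 + 12 + 7 + 7 + 10 + 8 + 5) / 13 = 102 / 13 = 7.8462
LCL = c̄ − 3√c̄ = 7.8462 − 3 × 2.8011 = -0.5571 → 0 (cannot be negative)

0.000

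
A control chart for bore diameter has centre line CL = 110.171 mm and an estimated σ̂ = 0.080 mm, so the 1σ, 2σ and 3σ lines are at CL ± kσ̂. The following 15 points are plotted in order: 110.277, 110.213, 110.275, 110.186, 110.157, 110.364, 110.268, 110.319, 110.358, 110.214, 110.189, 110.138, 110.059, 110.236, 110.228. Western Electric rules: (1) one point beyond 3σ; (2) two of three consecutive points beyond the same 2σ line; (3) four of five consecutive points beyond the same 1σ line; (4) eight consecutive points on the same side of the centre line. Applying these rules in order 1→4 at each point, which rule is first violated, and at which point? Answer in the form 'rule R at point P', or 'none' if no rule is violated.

Zone of each point (C = within 1σ̂, B = 1σ̂–2σ̂, A = 2σ̂–3σ̂, * = beyond 3σ̂; sign = side of CL): 1:+B, 2:+C, 3:+B, 4:+C, 5:-C, 6:+A, 7:+B, 8:+B, 9:+A, 10:+C, 11:+C, 12:-C, 13:-B, 14:+C, 15:+C
Rule 3 (four of five consecutive points beyond the same 1σ limit) is satisfied at point 9.

rule 3 at point 9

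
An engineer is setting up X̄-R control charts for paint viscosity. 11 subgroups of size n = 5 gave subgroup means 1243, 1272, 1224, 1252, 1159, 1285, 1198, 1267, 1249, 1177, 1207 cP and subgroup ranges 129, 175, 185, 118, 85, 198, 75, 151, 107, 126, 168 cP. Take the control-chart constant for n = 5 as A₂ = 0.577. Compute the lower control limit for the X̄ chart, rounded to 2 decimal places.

X̄̄ = (1243 + 1272 + 1224 + 1252 + 1159 + 1285 + 1198 + 1267 + 1249 + 1177 + 1207) / 11 = 13533.0000 / 11 = 1230.2727
R̄ = (129 + 175 + 185 + 118 + 85 + 198 + 75 + 151 + 107 + 126 + 168) / 11 = 1517.0000 / 11 = 137.9091
LCL = X̄̄ − A₂·R̄ = 1230.2727 − 0.577 × 137.9091 = 1150.6992

1150.70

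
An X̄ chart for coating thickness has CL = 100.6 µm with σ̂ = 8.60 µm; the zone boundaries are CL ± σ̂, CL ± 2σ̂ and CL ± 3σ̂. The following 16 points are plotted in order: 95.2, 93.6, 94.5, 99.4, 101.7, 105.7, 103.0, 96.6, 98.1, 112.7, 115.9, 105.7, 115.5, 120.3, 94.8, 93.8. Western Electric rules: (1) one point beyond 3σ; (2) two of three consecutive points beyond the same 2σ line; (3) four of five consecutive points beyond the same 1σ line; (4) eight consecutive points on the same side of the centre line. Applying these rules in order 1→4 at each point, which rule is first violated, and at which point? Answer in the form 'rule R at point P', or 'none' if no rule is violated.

Zone of each point (C = within 1σ̂, B = 1σ̂–2σ̂, A = 2σ̂–3σ̂, * = beyond 3σ̂; sign = side of CL): 1:-C, 2:-C, 3:-C, 4:-C, 5:+C, 6:+C, 7:+C, 8:-C, 9:-C, 10:+B, 11:+B, 12:+C, 13:+B, 14:+A, 15:-C, 16:-C
Rule 3 (four of five consecutive points beyond the same 1σ limit) is satisfied at point 14.

rule 3 at point 14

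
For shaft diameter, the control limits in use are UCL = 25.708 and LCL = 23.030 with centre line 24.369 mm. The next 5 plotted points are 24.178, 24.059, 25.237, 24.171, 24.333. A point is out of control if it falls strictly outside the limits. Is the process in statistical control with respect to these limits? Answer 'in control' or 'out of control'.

All 5 points lie within [23.030, 25.708].

in control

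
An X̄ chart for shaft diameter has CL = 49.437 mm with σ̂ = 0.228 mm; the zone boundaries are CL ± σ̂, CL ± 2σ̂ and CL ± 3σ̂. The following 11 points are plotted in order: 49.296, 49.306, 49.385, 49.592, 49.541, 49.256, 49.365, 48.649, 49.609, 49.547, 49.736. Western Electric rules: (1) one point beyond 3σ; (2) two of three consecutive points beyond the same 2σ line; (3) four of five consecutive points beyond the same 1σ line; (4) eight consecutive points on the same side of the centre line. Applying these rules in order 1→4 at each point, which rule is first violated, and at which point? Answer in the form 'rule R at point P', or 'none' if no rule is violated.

Zone of each point (C = within 1σ̂, B = 1σ̂–2σ̂, A = 2σ̂–3σ̂, * = beyond 3σ̂; sign = side of CL): 1:-C, 2:-C, 3:-C, 4:+C, 5:+C, 6:-C, 7:-C, 8:-*, 9:+C, 10:+C, 11:+B
Rule 1 (one point beyond the 3σ limits) is satisfied at point 8.

rule 1 at point 8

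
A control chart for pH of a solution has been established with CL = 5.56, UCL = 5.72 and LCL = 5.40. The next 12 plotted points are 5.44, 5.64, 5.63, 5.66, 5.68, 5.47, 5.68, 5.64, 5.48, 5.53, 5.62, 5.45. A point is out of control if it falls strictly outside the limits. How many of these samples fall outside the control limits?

All 12 points lie within [5.40, 5.72].

0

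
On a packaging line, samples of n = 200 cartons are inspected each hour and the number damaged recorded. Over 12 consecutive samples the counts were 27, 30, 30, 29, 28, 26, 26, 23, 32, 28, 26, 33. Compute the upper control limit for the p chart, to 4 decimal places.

0.2146

p̄ = Σdᵢ / (k·n) = 338 / (12 × 200) = 0.14083
UCL = p̄ + 3·√(p̄(1−p̄)/n) = 0.14083 + 3 × √(0.14083×0.85917/200) = 0.14083 + 3 × 0.02460 = 0.21462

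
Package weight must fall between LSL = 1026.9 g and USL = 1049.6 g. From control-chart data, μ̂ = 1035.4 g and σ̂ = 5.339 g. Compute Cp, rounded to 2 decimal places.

Cp = (USL − LSL) / (6σ̂) = (1049.6 − 1026.9) / (6 × 5.339) = 22.7000 / 32.0340 = 0.7086

0.71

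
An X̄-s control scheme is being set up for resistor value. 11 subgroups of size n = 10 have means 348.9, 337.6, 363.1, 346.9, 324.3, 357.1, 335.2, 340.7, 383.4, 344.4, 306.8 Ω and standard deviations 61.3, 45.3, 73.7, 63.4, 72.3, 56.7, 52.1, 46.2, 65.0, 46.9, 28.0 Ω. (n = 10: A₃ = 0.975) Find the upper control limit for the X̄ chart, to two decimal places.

X̄̄ = (348.9 + 337.6 + 363.1 + 346.9 + 324.3 + 357.1 + 335.2 + 340.7 + 383.4 + 344.4 + 306.8) / 11 = 344.4000
s̄ = (61.3 + 45.3 + 73.7 + 63.4 + 72.3 + 56.7 + 52.1 + 46.2 + 65.0 + 46.9 + 28.0) / 11 = 55.5364
UCL = X̄̄ + A₃·s̄ = 344.4000 + 0.975 × 55.5364 = 398.5480

398.55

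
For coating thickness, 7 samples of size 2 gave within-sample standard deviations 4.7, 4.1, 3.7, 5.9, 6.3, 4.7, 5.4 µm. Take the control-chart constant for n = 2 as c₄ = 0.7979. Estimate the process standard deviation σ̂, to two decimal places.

s̄ = (4.7 + 4.1 + 3.7 + 5.9 + 6.3 + 4.7 + 5.4) / 7 = 4.9714
σ̂ = s̄ / c₄ = 4.9714 / 0.7979 = 6.2306

6.23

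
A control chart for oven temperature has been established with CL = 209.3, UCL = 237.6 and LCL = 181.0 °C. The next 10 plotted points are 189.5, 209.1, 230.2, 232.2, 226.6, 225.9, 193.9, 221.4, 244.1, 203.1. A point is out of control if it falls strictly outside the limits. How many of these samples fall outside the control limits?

Compare each point to [181.0, 237.6]: sample 9 = 244.1 > UCL.

1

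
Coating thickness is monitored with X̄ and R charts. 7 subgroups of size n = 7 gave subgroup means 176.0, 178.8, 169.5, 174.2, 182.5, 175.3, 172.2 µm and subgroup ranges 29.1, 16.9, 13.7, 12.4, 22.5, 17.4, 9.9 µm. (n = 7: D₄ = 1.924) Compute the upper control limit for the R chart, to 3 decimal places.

33.505

R̄ = (29.1 + 16.9 + 13.7 + 12.4 + 22.5 + 17.4 + 9.9) / 7 = 121.9000 / 7 = 17.4143
UCL_R = D₄·R̄ = 1.924 × 17.4143 = 33.5051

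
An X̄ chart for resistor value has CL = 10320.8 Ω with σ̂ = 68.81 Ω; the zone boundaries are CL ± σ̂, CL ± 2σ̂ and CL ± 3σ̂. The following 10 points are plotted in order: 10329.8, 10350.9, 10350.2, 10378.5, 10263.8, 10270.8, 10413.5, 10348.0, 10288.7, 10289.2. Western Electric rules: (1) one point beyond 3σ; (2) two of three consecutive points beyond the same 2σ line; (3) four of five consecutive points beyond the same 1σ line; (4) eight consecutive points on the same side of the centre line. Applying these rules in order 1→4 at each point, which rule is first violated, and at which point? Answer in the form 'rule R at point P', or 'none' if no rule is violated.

Zone of each point (C = within 1σ̂, B = 1σ̂–2σ̂, A = 2σ̂–3σ̂, * = beyond 3σ̂; sign = side of CL): 1:+C, 2:+C, 3:+C, 4:+C, 5:-C, 6:-C, 7:+B, 8:+C, 9:-C, 10:-C
No rule fires across all 10 points.

none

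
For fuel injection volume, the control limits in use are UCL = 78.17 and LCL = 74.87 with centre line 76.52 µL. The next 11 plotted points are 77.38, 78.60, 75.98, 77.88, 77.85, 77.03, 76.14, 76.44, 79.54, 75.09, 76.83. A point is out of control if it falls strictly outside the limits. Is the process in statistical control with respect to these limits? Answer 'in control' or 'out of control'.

Compare each point to [74.87, 78.17]: sample 2 = 78.60 > UCL; sample 9 = 79.54 > UCL.

out of control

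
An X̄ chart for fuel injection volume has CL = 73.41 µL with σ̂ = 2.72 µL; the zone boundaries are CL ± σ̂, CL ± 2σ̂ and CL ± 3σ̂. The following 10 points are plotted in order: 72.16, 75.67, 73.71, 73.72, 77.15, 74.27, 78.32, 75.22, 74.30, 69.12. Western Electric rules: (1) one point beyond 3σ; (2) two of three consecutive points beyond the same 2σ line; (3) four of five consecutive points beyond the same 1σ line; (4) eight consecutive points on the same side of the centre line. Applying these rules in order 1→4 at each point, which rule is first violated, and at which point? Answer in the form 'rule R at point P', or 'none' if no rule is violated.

rule 4 at point 9

Zone of each point (C = within 1σ̂, B = 1σ̂–2σ̂, A = 2σ̂–3σ̂, * = beyond 3σ̂; sign = side of CL): 1:-C, 2:+C, 3:+C, 4:+C, 5:+B, 6:+C, 7:+B, 8:+C, 9:+C, 10:-B
Rule 4 (eight consecutive points on the same side of the centre line) is satisfied at point 9.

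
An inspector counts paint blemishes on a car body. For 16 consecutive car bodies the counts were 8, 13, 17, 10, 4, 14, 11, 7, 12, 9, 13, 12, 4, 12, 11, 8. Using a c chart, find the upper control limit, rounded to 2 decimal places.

19.95

c̄ = (8 + 13 + 17 + 10 + 4 + 14 + 11 + 7 + 12 + 9 + 13 + 12 + 4 + 12 + 11 + 8) / 16 = 165 / 16 = 10.3125
UCL = c̄ + 3√c̄ = 10.3125 + 3 × √10.3125 = 10.3125 + 3 × 3.2113 = 19.9464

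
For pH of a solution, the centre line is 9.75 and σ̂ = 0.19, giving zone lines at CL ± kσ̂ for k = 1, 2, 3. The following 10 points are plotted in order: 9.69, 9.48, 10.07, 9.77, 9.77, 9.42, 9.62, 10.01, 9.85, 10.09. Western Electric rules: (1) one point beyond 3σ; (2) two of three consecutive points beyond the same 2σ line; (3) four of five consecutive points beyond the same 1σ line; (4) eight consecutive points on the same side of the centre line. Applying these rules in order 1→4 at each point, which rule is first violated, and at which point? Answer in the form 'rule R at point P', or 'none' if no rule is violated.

none

Zone of each point (C = within 1σ̂, B = 1σ̂–2σ̂, A = 2σ̂–3σ̂, * = beyond 3σ̂; sign = side of CL): 1:-C, 2:-B, 3:+B, 4:+C, 5:+C, 6:-B, 7:-C, 8:+B, 9:+C, 10:+B
No rule fires across all 10 points.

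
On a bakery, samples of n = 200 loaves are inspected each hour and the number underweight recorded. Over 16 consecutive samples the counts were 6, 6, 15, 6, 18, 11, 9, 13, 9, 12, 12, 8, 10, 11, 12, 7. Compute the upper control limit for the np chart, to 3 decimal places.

19.695

p̄ = Σdᵢ / (k·n) = 165 / (16 × 200) = 0.05156
UCL = np̄ + 3·√(np̄(1−p̄)) = 10.3125 + 3 × √(10.3125×0.94844) = 10.3125 + 3 × 3.1274 = 19.6948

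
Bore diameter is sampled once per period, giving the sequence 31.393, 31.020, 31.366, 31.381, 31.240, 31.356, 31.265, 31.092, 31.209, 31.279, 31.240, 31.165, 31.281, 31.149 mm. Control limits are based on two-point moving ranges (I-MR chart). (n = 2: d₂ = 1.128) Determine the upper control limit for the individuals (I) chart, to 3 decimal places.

31.614

X̄ = (31.393 + 31.020 + 31.366 + 31.381 + 31.240 + 31.356 + 31.265 + 31.092 + 31.209 + 31.279 + 31.240 + 31.165 + 31.281 + 31.149) / 14 = 31.2454
Moving ranges: 0.373, 0.346, 0.015, 0.141, 0.116, 0.091, 0.173, 0.117, 0.070, 0.039, 0.075, 0.116, 0.132; M̄R̄ = 1.8040 / 13 = 0.1388
UCL = X̄ + 3·M̄R̄/d₂ = 31.2454 + 3 × 0.1388 / 1.128 = 31.6145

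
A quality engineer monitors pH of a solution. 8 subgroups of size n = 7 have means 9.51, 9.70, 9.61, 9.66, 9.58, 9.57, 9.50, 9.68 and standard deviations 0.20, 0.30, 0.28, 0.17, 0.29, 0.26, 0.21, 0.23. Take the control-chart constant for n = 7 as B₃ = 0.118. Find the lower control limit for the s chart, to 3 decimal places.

0.029

s̄ = (0.20 + 0.30 + 0.28 + 0.17 + 0.29 + 0.26 + 0.21 + 0.23) / 8 = 0.2425
LCL_s = B₃·s̄ = 0.118 × 0.2425 = 0.0286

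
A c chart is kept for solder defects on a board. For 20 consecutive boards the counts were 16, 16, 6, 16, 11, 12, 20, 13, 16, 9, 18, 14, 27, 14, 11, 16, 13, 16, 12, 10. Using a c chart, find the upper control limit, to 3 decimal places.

25.645

c̄ = (16 + 16 + 6 + 16 + 11 + 12 + 20 + 13 + 16 + 9 + 18 + 14 + 27 + 14 + 11 + 16 + 13 + 16 + 12 + 10) / 20 = 286 / 20 = 14.3000
UCL = c̄ + 3√c̄ = 14.3000 + 3 × √14.3000 = 14.3000 + 3 × 3.7815 = 25.6446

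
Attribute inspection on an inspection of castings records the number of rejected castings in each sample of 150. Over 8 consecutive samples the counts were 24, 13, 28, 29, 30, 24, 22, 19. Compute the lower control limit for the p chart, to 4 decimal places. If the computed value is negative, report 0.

p̄ = Σdᵢ / (k·n) = 189 / (8 × 150) = 0.15750
LCL = p̄ − 3·√(p̄(1−p̄)/n) = 0.15750 − 3 × 0.02974 = 0.06827

0.0683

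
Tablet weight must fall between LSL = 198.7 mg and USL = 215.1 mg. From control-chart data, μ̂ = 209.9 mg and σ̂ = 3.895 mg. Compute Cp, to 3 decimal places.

Cp = (USL − LSL) / (6σ̂) = (215.1 − 198.7) / (6 × 3.895) = 16.4000 / 23.3700 = 0.7018

0.702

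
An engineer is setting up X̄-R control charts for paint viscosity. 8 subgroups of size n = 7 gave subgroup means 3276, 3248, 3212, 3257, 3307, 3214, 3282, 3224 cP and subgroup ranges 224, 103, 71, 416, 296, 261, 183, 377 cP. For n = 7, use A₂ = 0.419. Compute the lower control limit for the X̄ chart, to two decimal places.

3151.36

X̄̄ = (3276 + 3248 + 3212 + 3257 + 3307 + 3214 + 3282 + 3224) / 8 = 26020.0000 / 8 = 3252.5000
R̄ = (224 + 103 + 71 + 416 + 296 + 261 + 183 + 377) / 8 = 1931.0000 / 8 = 241.3750
LCL = X̄̄ − A₂·R̄ = 3252.5000 − 0.419 × 241.3750 = 3151.3639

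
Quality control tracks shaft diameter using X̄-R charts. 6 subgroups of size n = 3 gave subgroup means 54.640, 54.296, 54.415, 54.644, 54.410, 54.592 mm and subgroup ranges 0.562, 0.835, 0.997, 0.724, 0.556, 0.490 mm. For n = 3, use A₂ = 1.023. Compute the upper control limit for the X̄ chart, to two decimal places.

55.21

X̄̄ = (54.640 + 54.296 + 54.415 + 54.644 + 54.410 + 54.592) / 6 = 326.9970 / 6 = 54.4995
R̄ = (0.562 + 0.835 + 0.997 + 0.724 + 0.556 + 0.490) / 6 = 4.1640 / 6 = 0.6940
UCL = X̄̄ + A₂·R̄ = 54.4995 + 1.023 × 0.6940 = 55.2095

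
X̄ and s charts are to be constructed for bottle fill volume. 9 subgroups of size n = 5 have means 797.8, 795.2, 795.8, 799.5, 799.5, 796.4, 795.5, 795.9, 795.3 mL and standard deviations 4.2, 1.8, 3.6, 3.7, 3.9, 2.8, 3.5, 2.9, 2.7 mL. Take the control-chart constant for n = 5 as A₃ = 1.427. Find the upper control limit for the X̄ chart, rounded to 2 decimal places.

801.38

X̄̄ = (797.8 + 795.2 + 795.8 + 799.5 + 799.5 + 796.4 + 795.5 + 795.9 + 795.3) / 9 = 796.7667
s̄ = (4.2 + 1.8 + 3.6 + 3.7 + 3.9 + 2.8 + 3.5 + 2.9 + 2.7) / 9 = 3.2333
UCL = X̄̄ + A₃·s̄ = 796.7667 + 1.427 × 3.2333 = 801.3806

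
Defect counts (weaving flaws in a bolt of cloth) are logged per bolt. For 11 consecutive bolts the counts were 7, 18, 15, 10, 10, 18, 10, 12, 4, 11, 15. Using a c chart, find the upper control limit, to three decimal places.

22.131

c̄ = (7 + 18 + 15 + 10 + 10 + 18 + 10 + 12 + 4 + 11 + 15) / 11 = 130 / 11 = 11.8182
UCL = c̄ + 3√c̄ = 11.8182 + 3 × √11.8182 = 11.8182 + 3 × 3.4378 = 22.1315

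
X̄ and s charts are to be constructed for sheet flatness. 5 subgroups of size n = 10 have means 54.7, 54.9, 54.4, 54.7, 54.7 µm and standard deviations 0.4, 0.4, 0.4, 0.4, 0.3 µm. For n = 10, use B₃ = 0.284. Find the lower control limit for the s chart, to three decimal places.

0.108

s̄ = (0.4 + 0.4 + 0.4 + 0.4 + 0.3) / 5 = 0.3800
LCL_s = B₃·s̄ = 0.284 × 0.3800 = 0.1079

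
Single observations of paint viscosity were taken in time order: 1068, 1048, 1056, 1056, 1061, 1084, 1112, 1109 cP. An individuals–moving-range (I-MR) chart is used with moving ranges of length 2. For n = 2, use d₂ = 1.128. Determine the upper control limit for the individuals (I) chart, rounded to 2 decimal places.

X̄ = (1068 + 1048 + 1056 + 1056 + 1061 + 1084 + 1112 + 1109) / 8 = 1074.2500
Moving ranges: 20, 8, 0, 5, 23, 28, 3; M̄R̄ = 87.0000 / 7 = 12.4286
UCL = X̄ + 3·M̄R̄/d₂ = 1074.2500 + 3 × 12.4286 / 1.128 = 1107.3047

1107.30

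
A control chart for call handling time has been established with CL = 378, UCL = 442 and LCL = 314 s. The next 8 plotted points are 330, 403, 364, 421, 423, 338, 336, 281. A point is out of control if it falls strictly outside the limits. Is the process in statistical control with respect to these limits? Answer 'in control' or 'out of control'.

out of control

Compare each point to [314, 442]: sample 8 = 281 < LCL.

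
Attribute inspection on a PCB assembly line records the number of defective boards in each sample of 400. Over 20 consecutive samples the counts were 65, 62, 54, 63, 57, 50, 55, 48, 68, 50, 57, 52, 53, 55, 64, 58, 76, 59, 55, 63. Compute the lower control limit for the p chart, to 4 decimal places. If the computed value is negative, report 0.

p̄ = Σdᵢ / (k·n) = 1164 / (20 × 400) = 0.14550
LCL = p̄ − 3·√(p̄(1−p̄)/n) = 0.14550 − 3 × 0.01763 = 0.09261

0.0926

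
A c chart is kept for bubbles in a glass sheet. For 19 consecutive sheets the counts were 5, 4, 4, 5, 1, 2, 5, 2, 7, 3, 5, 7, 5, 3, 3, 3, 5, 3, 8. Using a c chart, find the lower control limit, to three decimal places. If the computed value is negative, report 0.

0.000

c̄ = (5 + 4 + 4 + 5 + 1 + 2 + 5 + 2 + 7 + 3 + 5 + 7 + 5 + 3 + 3 + 3 + 5 + 3 + 8) / 19 = 80 / 19 = 4.2105
LCL = c̄ − 3√c̄ = 4.2105 − 3 × 2.0520 = -1.9453 → 0 (cannot be negative)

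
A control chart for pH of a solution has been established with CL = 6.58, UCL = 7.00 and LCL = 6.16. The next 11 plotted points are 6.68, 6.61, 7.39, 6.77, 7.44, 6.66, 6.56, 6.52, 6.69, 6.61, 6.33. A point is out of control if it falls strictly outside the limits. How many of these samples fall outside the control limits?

Compare each point to [6.16, 7.00]: sample 3 = 7.39 > UCL; sample 5 = 7.44 > UCL.

2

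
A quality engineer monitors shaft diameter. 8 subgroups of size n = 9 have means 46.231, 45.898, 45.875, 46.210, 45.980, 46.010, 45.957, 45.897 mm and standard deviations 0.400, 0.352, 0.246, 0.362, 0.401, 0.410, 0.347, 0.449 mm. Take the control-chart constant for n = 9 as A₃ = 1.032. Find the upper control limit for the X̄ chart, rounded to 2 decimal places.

X̄̄ = (46.231 + 45.898 + 45.875 + 46.210 + 45.980 + 46.010 + 45.957 + 45.897) / 8 = 46.0072
s̄ = (0.400 + 0.352 + 0.246 + 0.362 + 0.401 + 0.410 + 0.347 + 0.449) / 8 = 0.3709
UCL = X̄̄ + A₃·s̄ = 46.0072 + 1.032 × 0.3709 = 46.3900

46.39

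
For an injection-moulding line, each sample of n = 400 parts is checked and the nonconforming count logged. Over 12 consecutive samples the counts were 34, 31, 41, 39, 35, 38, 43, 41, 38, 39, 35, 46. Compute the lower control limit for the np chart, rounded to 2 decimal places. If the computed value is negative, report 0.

p̄ = Σdᵢ / (k·n) = 460 / (12 × 400) = 0.09583
LCL = np̄ − 3·√(np̄(1−p̄)) = 38.3333 − 3 × 5.8873 = 20.6716

20.67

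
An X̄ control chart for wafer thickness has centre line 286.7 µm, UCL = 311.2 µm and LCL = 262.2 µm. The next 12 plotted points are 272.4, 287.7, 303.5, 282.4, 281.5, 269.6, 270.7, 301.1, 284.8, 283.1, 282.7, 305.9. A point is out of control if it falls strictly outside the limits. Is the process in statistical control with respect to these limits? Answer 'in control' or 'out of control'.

All 12 points lie within [262.2, 311.2].

in control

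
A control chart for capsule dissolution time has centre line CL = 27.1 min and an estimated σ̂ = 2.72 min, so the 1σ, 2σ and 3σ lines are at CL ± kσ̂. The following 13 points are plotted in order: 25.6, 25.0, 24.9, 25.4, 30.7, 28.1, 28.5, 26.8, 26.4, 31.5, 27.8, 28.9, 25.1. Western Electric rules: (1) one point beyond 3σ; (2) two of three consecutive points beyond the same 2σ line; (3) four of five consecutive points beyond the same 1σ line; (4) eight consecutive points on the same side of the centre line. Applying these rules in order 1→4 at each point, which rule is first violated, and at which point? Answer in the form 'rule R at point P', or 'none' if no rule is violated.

none

Zone of each point (C = within 1σ̂, B = 1σ̂–2σ̂, A = 2σ̂–3σ̂, * = beyond 3σ̂; sign = side of CL): 1:-C, 2:-C, 3:-C, 4:-C, 5:+B, 6:+C, 7:+C, 8:-C, 9:-C, 10:+B, 11:+C, 12:+C, 13:-C
No rule fires across all 13 points.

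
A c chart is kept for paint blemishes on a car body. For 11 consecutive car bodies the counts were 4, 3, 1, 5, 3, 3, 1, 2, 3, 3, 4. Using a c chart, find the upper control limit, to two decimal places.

8.03

c̄ = (4 + 3 + 1 + 5 + 3 + 3 + 1 + 2 + 3 + 3 + 4) / 11 = 32 / 11 = 2.9091
UCL = c̄ + 3√c̄ = 2.9091 + 3 × √2.9091 = 2.9091 + 3 × 1.7056 = 8.0259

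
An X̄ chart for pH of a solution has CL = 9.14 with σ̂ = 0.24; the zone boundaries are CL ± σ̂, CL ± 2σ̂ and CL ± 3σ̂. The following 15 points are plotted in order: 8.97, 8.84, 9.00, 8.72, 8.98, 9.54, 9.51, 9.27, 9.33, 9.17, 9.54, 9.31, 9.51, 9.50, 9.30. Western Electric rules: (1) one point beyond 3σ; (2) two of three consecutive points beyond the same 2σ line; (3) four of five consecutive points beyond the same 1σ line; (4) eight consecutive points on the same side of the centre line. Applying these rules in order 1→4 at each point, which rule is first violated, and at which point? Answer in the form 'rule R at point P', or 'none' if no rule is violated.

rule 4 at point 13

Zone of each point (C = within 1σ̂, B = 1σ̂–2σ̂, A = 2σ̂–3σ̂, * = beyond 3σ̂; sign = side of CL): 1:-C, 2:-B, 3:-C, 4:-B, 5:-C, 6:+B, 7:+B, 8:+C, 9:+C, 10:+C, 11:+B, 12:+C, 13:+B, 14:+B, 15:+C
Rule 4 (eight consecutive points on the same side of the centre line) is satisfied at point 13.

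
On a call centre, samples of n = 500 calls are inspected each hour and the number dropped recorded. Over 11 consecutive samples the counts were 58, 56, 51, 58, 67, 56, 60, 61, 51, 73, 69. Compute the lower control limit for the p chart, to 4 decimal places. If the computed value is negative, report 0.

p̄ = Σdᵢ / (k·n) = 660 / (11 × 500) = 0.12000
LCL = p̄ − 3·√(p̄(1−p̄)/n) = 0.12000 − 3 × 0.01453 = 0.07640

0.0764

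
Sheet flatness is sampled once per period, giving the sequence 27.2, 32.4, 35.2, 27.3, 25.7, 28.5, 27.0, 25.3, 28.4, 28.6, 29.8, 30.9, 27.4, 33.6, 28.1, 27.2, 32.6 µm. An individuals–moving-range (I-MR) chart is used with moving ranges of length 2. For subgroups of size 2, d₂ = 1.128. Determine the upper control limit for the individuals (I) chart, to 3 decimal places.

X̄ = (27.2 + 32.4 + 35.2 + 27.3 + 25.7 + 28.5 + 27.0 + 25.3 + 28.4 + 28.6 + 29.8 + 30.9 + 27.4 + 33.6 + 28.1 + 27.2 + 32.6) / 17 = 29.1294
Moving ranges: 5.2, 2.8, 7.9, 1.6, 2.8, 1.5, 1.7, 3.1, 0.2, 1.2, 1.1, 3.5, 6.2, 5.5, 0.9, 5.4; M̄R̄ = 50.6000 / 16 = 3.1625
UCL = X̄ + 3·M̄R̄/d₂ = 29.1294 + 3 × 3.1625 / 1.128 = 37.5403

37.540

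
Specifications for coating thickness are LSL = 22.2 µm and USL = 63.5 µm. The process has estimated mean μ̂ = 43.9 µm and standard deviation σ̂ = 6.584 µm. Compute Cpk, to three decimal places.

Cpu = (USL − μ̂) / (3σ̂) = (63.5 − 43.9) / (3 × 6.584) = 0.9923; Cpl = (μ̂ − LSL) / (3σ̂) = (43.9 − 22.2) / (3 × 6.584) = 1.0986; Cpk = min(Cpu, Cpl) = 0.9923

0.992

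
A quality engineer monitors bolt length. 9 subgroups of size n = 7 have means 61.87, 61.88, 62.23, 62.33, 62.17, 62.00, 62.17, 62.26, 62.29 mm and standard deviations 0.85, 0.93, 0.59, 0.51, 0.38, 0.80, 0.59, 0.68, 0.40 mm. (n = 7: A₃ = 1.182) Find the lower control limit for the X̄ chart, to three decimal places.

61.381

X̄̄ = (61.87 + 61.88 + 62.23 + 62.33 + 62.17 + 62.00 + 62.17 + 62.26 + 62.29) / 9 = 62.1333
s̄ = (0.85 + 0.93 + 0.59 + 0.51 + 0.38 + 0.80 + 0.59 + 0.68 + 0.40) / 9 = 0.6367
LCL = X̄̄ − A₃·s̄ = 62.1333 − 1.182 × 0.6367 = 61.3808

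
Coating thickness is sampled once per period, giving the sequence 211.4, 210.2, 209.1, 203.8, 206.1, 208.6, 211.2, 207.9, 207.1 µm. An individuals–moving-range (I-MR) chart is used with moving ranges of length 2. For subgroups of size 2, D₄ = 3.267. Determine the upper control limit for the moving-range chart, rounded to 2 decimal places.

7.80

Moving ranges: 1.2, 1.1, 5.3, 2.3, 2.5, 2.6, 3.3, 0.8; M̄R̄ = 19.1000 / 8 = 2.3875
UCL_MR = D₄·M̄R̄ = 3.267 × 2.3875 = 7.8000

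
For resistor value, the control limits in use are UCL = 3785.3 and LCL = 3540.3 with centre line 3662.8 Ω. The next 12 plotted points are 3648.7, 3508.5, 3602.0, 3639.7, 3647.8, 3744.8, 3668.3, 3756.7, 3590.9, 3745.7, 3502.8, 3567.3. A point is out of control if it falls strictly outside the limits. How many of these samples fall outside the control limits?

2

Compare each point to [3540.3, 3785.3]: sample 2 = 3508.5 < LCL; sample 11 = 3502.8 < LCL.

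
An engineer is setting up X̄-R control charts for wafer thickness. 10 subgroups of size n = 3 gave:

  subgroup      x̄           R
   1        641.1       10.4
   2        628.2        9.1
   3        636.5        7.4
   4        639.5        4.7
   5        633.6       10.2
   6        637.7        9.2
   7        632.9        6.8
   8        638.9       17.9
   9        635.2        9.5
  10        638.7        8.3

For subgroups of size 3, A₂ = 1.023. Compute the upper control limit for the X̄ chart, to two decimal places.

X̄̄ = (641.1 + 628.2 + 636.5 + 639.5 + 633.6 + 637.7 + 632.9 + 638.9 + 635.2 + 638.7) / 10 = 6362.3000 / 10 = 636.2300
R̄ = (10.4 + 9.1 + 7.4 + 4.7 + 10.2 + 9.2 + 6.8 + 17.9 + 9.5 + 8.3) / 10 = 93.5000 / 10 = 9.3500
UCL = X̄̄ + A₂·R̄ = 636.2300 + 1.023 × 9.3500 = 645.7951

645.80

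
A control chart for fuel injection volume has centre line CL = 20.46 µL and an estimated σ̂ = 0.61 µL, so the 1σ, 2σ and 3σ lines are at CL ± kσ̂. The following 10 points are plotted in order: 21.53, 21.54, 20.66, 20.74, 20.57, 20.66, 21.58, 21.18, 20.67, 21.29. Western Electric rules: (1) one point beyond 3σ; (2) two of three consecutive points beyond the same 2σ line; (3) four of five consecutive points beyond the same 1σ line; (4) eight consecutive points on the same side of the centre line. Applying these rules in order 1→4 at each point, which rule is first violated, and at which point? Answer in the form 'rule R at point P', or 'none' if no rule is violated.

Zone of each point (C = within 1σ̂, B = 1σ̂–2σ̂, A = 2σ̂–3σ̂, * = beyond 3σ̂; sign = side of CL): 1:+B, 2:+B, 3:+C, 4:+C, 5:+C, 6:+C, 7:+B, 8:+B, 9:+C, 10:+B
Rule 4 (eight consecutive points on the same side of the centre line) is satisfied at point 8.

rule 4 at point 8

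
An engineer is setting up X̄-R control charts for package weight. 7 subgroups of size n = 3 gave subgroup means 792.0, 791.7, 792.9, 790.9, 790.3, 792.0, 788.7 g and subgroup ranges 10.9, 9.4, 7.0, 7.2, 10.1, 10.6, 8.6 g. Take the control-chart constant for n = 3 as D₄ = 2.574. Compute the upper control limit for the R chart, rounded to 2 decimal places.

R̄ = (10.9 + 9.4 + 7.0 + 7.2 + 10.1 + 10.6 + 8.6) / 7 = 63.8000 / 7 = 9.1143
UCL_R = D₄·R̄ = 2.574 × 9.1143 = 23.4602

23.46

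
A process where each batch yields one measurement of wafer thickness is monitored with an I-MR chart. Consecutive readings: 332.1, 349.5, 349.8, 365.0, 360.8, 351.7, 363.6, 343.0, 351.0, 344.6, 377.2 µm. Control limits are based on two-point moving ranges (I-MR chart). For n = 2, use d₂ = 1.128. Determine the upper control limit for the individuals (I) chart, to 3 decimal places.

X̄ = (332.1 + 349.5 + 349.8 + 365.0 + 360.8 + 351.7 + 363.6 + 343.0 + 351.0 + 344.6 + 377.2) / 11 = 353.4818
Moving ranges: 17.4, 0.3, 15.2, 4.2, 9.1, 11.9, 20.6, 8.0, 6.4, 32.6; M̄R̄ = 125.7000 / 10 = 12.5700
UCL = X̄ + 3·M̄R̄/d₂ = 353.4818 + 3 × 12.5700 / 1.128 = 386.9127

386.913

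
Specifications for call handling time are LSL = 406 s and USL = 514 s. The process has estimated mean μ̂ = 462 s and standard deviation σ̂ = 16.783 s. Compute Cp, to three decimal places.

Cp = (USL − LSL) / (6σ̂) = (514 − 406) / (6 × 16.783) = 108.0000 / 100.6980 = 1.0725

1.073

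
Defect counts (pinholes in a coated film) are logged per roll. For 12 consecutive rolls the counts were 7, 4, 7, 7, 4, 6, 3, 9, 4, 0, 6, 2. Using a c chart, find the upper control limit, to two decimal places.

c̄ = (7 + 4 + 7 + 7 + 4 + 6 + 3 + 9 + 4 + 0 + 6 + 2) / 12 = 59 / 12 = 4.9167
UCL = c̄ + 3√c̄ = 4.9167 + 3 × √4.9167 = 4.9167 + 3 × 2.2174 = 11.5687

11.57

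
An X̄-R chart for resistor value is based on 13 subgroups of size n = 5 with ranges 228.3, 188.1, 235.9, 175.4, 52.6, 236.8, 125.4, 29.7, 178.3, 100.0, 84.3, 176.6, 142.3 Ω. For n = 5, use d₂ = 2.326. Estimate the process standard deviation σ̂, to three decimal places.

R̄ = (228.3 + 188.1 + 235.9 + 175.4 + 52.6 + 236.8 + 125.4 + 29.7 + 178.3 + 100.0 + 84.3 + 176.6 + 142.3) / 13 = 150.2846
σ̂ = R̄ / d₂ = 150.2846 / 2.326 = 64.6108

64.611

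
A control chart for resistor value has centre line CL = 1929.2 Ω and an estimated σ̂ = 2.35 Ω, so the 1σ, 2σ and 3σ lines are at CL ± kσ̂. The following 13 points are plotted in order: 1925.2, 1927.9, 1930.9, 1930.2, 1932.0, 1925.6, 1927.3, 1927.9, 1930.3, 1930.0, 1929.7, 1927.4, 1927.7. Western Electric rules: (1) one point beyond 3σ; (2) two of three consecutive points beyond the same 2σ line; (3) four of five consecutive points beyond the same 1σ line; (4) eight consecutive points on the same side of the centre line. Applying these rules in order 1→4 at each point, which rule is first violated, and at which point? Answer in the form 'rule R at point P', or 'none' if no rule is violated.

Zone of each point (C = within 1σ̂, B = 1σ̂–2σ̂, A = 2σ̂–3σ̂, * = beyond 3σ̂; sign = side of CL): 1:-B, 2:-C, 3:+C, 4:+C, 5:+B, 6:-B, 7:-C, 8:-C, 9:+C, 10:+C, 11:+C, 12:-C, 13:-C
No rule fires across all 13 points.

none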